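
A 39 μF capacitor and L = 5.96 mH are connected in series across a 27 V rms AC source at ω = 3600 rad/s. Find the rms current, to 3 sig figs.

X_L = ωL = 21.5 Ω
X_C = 1/(ωC) = 7.12 Ω
Net reactance X = X_L − X_C = 14.3 Ω
Z = j14.3 Ω
|Z| = √(0² + 14.3²) = 14.3 Ω
I = V/|Z| = 27/14.3 = 1.88 A

1.88 A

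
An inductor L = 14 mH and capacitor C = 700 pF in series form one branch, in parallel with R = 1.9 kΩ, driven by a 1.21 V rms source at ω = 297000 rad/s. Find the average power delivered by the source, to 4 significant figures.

X_L = ωL = 4158 Ω
X_C = 1/(ωC) = 4810 Ω
Branch 1: Z₁ = R = 1900 Ω
Branch 2 (series LC): Z₂ = j(X_L − X_C) = −j652.0 Ω
Parallel: Z = Z₁Z₂/(Z₁+Z₂), |Z| = 616.7 Ω, ∠Z = -71.06°
I = V/|Z| = 1.962 mA
P = VI cos φ = 1.21 × 0.001962 × cos(-71.06°) = 770.6 μW

770.6 μW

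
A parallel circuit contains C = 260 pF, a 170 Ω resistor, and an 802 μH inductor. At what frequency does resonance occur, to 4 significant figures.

348.5 kHz

ω₀ = 1/√(LC) = 1/√(0.000802 × 2.6e-10) = 2.19e+06 rad/s
f₀ = ω₀/(2π) = 348.5 kHz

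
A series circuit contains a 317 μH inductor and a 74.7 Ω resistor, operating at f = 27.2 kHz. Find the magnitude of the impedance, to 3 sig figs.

92.3 Ω

ω = 2πf = 170900 rad/s
X_L = ωL = 54.2 Ω
Z = 74.7 + j54.2 Ω
|Z| = √(74.7² + 54.2²) = 92.3 Ω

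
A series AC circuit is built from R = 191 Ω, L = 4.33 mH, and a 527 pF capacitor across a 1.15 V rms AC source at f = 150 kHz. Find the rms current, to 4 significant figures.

553.8 μA

ω = 2πf = 942500 rad/s
X_L = ωL = 4081 Ω
X_C = 1/(ωC) = 2013 Ω
Net reactance X = X_L − X_C = 2068 Ω
Z = 191.0 + j2068 Ω
|Z| = √(191.0² + 2068²) = 2076 Ω
I = V/|Z| = 1.15/2076 = 553.8 μA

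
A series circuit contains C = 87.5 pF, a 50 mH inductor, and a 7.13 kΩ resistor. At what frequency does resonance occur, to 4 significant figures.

76.09 kHz

ω₀ = 1/√(LC) = 1/√(0.05 × 8.75e-11) = 478100 rad/s
f₀ = ω₀/(2π) = 76.09 kHz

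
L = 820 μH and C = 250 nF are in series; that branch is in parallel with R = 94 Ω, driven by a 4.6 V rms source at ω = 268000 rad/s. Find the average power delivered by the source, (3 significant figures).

225 mW

X_L = ωL = 220 Ω
X_C = 1/(ωC) = 14.9 Ω
Branch 1: Z₁ = R = 94.0 Ω
Branch 2 (series LC): Z₂ = j(X_L − X_C) = j205 Ω
Parallel: Z = Z₁Z₂/(Z₁+Z₂), |Z| = 85.4 Ω, ∠Z = 24.7°
I = V/|Z| = 53.8 mA
P = VI cos φ = 4.6 × 0.0538 × cos(24.7°) = 225 mW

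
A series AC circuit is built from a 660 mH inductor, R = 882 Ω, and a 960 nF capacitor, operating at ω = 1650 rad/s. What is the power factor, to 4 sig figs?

0.8876

X_L = ωL = 1089 Ω
X_C = 1/(ωC) = 631.3 Ω
Net reactance X = X_L − X_C = 457.7 Ω
Z = 882.0 + j457.7 Ω
|Z| = √(882.0² + 457.7²) = 993.7 Ω
∠Z = arctan(457.7/882.0) = 27.43°
cos φ = cos(27.43°) = 0.8876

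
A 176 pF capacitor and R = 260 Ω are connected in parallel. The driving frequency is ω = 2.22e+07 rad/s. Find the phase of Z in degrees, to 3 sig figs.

X_C = 1/(ωC) = 256 Ω
Parallel: admittances add. Y = 1/R + jωC
Y = (0.00385 + j0.00391) S
|Y| = 0.00548 S → |Z| = 1/|Y| = 182 Ω, ∠Z = −∠Y = -45.5°

-45.5°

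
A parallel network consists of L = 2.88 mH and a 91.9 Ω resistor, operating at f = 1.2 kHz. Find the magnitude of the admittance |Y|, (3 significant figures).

47.3 mS

ω = 2πf = 7540 rad/s
X_L = ωL = 21.7 Ω
Parallel: admittances add. Y = 1/R + 1/(jωL)
Y = (0.0109 − j0.0461) S
|Y| = 0.0473 S → |Z| = 1/|Y| = 21.1 Ω, ∠Z = −∠Y = 76.7°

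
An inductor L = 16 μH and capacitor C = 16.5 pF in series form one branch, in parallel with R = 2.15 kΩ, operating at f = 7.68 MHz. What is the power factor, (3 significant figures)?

0.220

ω = 2πf = 4.825e+07 rad/s
X_L = ωL = 772 Ω
X_C = 1/(ωC) = 1260 Ω
Branch 1: Z₁ = R = 2150 Ω
Branch 2 (series LC): Z₂ = j(X_L − X_C) = −j484 Ω
Parallel: Z = Z₁Z₂/(Z₁+Z₂), |Z| = 472 Ω, ∠Z = -77.3°
cos φ = cos(-77.3°) = 0.220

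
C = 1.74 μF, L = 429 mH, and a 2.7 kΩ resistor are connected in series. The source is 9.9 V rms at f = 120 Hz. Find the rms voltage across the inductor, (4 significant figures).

1.171 V

ω = 2πf = 754.0 rad/s
X_L = ωL = 323.5 Ω
X_C = 1/(ωC) = 762.2 Ω
Net reactance X = X_L − X_C = -438.8 Ω
Z = 2700 − j438.8 Ω
|Z| = √(2700² + 438.8²) = 2735 Ω
I = V/|Z| = 3.619 mA
V_L = I·|Z_L| = 0.003619 × 323.5 = 1.171 V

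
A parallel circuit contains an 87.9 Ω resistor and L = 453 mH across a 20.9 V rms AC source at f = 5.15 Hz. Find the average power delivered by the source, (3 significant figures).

ω = 2πf = 32.36 rad/s
X_L = ωL = 14.7 Ω
Parallel: admittances add. Y = 1/R + 1/(jωL)
Y = (0.0114 − j0.0682) S
|Y| = 0.0692 S → |Z| = 1/|Y| = 14.5 Ω, ∠Z = −∠Y = 80.5°
I = V/|Z| = 1.45 A
P = VI cos φ = 20.9 × 1.45 × cos(80.5°) = 4.97 W

4.97 W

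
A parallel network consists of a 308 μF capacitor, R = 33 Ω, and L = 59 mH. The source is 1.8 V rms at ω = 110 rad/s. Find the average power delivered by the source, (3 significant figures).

X_L = ωL = 6.49 Ω
X_C = 1/(ωC) = 29.5 Ω
Parallel: admittances add. Y = 1/R + 1/(jωL) + jωC
Y = (0.0303 − j0.120) S
|Y| = 0.124 S → |Z| = 1/|Y| = 8.07 Ω, ∠Z = −∠Y = 75.9°
I = V/|Z| = 223 mA
P = VI cos φ = 1.8 × 0.223 × cos(75.9°) = 98.2 mW

98.2 mW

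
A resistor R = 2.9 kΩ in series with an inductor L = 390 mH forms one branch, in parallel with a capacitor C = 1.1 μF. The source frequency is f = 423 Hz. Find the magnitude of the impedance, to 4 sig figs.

ω = 2πf = 2658 rad/s
X_L = ωL = 1037 Ω
X_C = 1/(ωC) = 342.0 Ω
Branch 1 (R+jX_L): Z₁ = 2900 + j1037 Ω, |Z₁| = 3080 Ω
Branch 2 (−jX_C): Z₂ = −j342.0 Ω
Parallel: Z = Z₁Z₂/(Z₁+Z₂), |Z| = 353.3 Ω, ∠Z = -83.80°

353.3 Ω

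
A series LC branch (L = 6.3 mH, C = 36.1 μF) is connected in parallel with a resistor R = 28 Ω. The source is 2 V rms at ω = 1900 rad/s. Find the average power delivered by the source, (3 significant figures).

X_L = ωL = 12.0 Ω
X_C = 1/(ωC) = 14.6 Ω
Branch 1: Z₁ = R = 28.0 Ω
Branch 2 (series LC): Z₂ = j(X_L − X_C) = −j2.61 Ω
Parallel: Z = Z₁Z₂/(Z₁+Z₂), |Z| = 2.60 Ω, ∠Z = -84.7°
I = V/|Z| = 770 mA
P = VI cos φ = 2 × 0.770 × cos(-84.7°) = 143 mW

143 mW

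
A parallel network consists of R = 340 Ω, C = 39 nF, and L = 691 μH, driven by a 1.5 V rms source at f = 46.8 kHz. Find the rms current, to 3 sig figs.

ω = 2πf = 294100 rad/s
X_L = ωL = 203 Ω
X_C = 1/(ωC) = 87.2 Ω
Parallel: admittances add. Y = 1/R + 1/(jωL) + jωC
Y = (0.00294 + j0.00655) S
|Y| = 0.00718 S → |Z| = 1/|Y| = 139 Ω, ∠Z = −∠Y = -65.8°
I = V/|Z| = 1.5/139 = 10.8 mA

10.8 mA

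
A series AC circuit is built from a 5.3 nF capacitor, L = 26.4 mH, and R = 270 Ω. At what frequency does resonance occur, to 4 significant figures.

13.45 kHz

ω₀ = 1/√(LC) = 1/√(0.0264 × 5.3e-09) = 84540 rad/s
f₀ = ω₀/(2π) = 13.45 kHz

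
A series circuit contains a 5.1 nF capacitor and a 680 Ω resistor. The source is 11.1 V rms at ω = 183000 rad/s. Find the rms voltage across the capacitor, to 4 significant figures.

X_C = 1/(ωC) = 1071 Ω
Z = 680.0 − j1071 Ω
|Z| = √(680.0² + 1071²) = 1269 Ω
I = V/|Z| = 8.747 mA
V_C = I·|Z_C| = 0.008747 × 1071 = 9.372 V

9.372 V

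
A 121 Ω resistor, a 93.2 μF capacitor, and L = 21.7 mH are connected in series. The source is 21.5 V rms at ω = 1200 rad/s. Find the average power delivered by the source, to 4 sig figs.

3.745 W

X_L = ωL = 26.04 Ω
X_C = 1/(ωC) = 8.941 Ω
Net reactance X = X_L − X_C = 17.10 Ω
Z = 121.0 + j17.10 Ω
|Z| = √(121.0² + 17.10²) = 122.2 Ω
∠Z = arctan(17.10/121.0) = 8.043°
I = V/|Z| = 175.9 mA
P = VI cos φ = 21.5 × 0.1759 × cos(8.043°) = 3.745 W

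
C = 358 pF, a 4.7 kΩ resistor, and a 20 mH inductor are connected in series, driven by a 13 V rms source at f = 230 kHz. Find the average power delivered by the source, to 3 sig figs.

1.06 mW

ω = 2πf = 1.445e+06 rad/s
X_L = ωL = 28900 Ω
X_C = 1/(ωC) = 1930 Ω
Net reactance X = X_L − X_C = 27000 Ω
Z = 4700 + j27000 Ω
|Z| = √(4700² + 27000²) = 27400 Ω
∠Z = arctan(27000/4700) = 80.1°
I = V/|Z| = 475 μA
P = VI cos φ = 13 × 0.000475 × cos(80.1°) = 1.06 mW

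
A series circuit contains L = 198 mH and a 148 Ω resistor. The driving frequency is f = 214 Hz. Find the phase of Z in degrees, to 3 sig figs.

ω = 2πf = 1345 rad/s
X_L = ωL = 266 Ω
Z = 148 + j266 Ω
|Z| = √(148² + 266²) = 305 Ω
∠Z = arctan(266/148) = 60.9°

60.9°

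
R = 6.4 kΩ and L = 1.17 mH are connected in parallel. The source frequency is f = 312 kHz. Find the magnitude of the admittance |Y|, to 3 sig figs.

463 μS

ω = 2πf = 1.96e+06 rad/s
X_L = ωL = 2290 Ω
Parallel: admittances add. Y = 1/R + 1/(jωL)
Y = (0.000156 − j0.000436) S
|Y| = 0.000463 S → |Z| = 1/|Y| = 2160 Ω, ∠Z = −∠Y = 70.3°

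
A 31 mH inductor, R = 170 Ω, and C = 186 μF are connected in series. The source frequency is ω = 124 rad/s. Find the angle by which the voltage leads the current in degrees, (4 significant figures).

X_L = ωL = 3.844 Ω
X_C = 1/(ωC) = 43.36 Ω
Net reactance X = X_L − X_C = -39.51 Ω
Z = 170.0 − j39.51 Ω
|Z| = √(170.0² + 39.51²) = 174.5 Ω
∠Z = arctan(-39.51/170.0) = -13.09°

-13.09°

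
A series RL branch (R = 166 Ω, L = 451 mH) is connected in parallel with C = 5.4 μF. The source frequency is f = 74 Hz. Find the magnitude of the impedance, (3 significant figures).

ω = 2πf = 465.0 rad/s
X_L = ωL = 210 Ω
X_C = 1/(ωC) = 398 Ω
Branch 1 (R+jX_L): Z₁ = 166 + j210 Ω, |Z₁| = 267 Ω
Branch 2 (−jX_C): Z₂ = −j398 Ω
Parallel: Z = Z₁Z₂/(Z₁+Z₂), |Z| = 424 Ω, ∠Z = 10.3°

424 Ω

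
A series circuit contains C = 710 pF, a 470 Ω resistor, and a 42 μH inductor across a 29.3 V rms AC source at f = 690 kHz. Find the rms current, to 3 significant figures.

ω = 2πf = 4.335e+06 rad/s
X_L = ωL = 182 Ω
X_C = 1/(ωC) = 325 Ω
Net reactance X = X_L − X_C = -143 Ω
Z = 470 − j143 Ω
|Z| = √(470² + 143²) = 491 Ω
I = V/|Z| = 29.3/491 = 59.6 mA

59.6 mA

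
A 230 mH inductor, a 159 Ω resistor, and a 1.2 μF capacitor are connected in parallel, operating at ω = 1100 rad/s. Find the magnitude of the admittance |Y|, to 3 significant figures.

6.82 mS

X_L = ωL = 253 Ω
X_C = 1/(ωC) = 758 Ω
Parallel: admittances add. Y = 1/R + 1/(jωL) + jωC
Y = (0.00629 − j0.00263) S
|Y| = 0.00682 S → |Z| = 1/|Y| = 147 Ω, ∠Z = −∠Y = 22.7°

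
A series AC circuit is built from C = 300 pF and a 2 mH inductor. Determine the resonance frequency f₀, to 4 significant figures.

ω₀ = 1/√(LC) = 1/√(0.002 × 3e-10) = 1.291e+06 rad/s
f₀ = ω₀/(2π) = 205.5 kHz

205.5 kHz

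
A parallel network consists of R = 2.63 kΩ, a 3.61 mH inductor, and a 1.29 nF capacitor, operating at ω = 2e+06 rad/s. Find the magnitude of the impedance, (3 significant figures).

405 Ω

X_L = ωL = 7220 Ω
X_C = 1/(ωC) = 388 Ω
Parallel: admittances add. Y = 1/R + 1/(jωL) + jωC
Y = (0.000380 + j0.00244) S
|Y| = 0.00247 S → |Z| = 1/|Y| = 405 Ω, ∠Z = −∠Y = -81.1°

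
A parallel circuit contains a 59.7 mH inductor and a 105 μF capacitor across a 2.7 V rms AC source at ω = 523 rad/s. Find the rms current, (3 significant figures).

X_L = ωL = 31.2 Ω
X_C = 1/(ωC) = 18.2 Ω
Parallel: admittances add. Y = 1/(jωL) + jωC
Y = (0 + j0.0229) S
|Y| = 0.0229 S → |Z| = 1/|Y| = 43.7 Ω, ∠Z = −∠Y = -90.0°
I = V/|Z| = 2.7/43.7 = 61.8 mA

61.8 mA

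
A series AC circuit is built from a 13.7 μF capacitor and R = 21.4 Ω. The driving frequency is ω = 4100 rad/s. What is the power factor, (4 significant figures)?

X_C = 1/(ωC) = 17.80 Ω
Z = 21.40 − j17.80 Ω
|Z| = √(21.40² + 17.80²) = 27.84 Ω
∠Z = arctan(-17.80/21.40) = -39.76°
cos φ = cos(-39.76°) = 0.7688

0.7688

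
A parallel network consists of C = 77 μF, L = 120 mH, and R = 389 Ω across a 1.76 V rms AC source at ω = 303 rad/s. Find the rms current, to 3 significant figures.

X_L = ωL = 36.4 Ω
X_C = 1/(ωC) = 42.9 Ω
Parallel: admittances add. Y = 1/R + 1/(jωL) + jωC
Y = (0.00257 − j0.00417) S
|Y| = 0.00490 S → |Z| = 1/|Y| = 204 Ω, ∠Z = −∠Y = 58.4°
I = V/|Z| = 1.76/204 = 8.62 mA

8.62 mA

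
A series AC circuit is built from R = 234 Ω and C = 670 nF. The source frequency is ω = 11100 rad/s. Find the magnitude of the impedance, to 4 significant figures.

269.9 Ω

X_C = 1/(ωC) = 134.5 Ω
Z = 234.0 − j134.5 Ω
|Z| = √(234.0² + 134.5²) = 269.9 Ω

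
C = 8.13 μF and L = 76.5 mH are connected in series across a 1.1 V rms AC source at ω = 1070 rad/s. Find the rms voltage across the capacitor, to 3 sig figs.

X_L = ωL = 81.9 Ω
X_C = 1/(ωC) = 115 Ω
Net reactance X = X_L − X_C = -33.1 Ω
Z = − j33.1 Ω
|Z| = √(0² + 33.1²) = 33.1 Ω
I = V/|Z| = 33.2 mA
V_C = I·|Z_C| = 0.0332 × 115 = 3.82 V

3.82 V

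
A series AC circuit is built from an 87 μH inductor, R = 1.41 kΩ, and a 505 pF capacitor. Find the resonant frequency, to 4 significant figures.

759.3 kHz

ω₀ = 1/√(LC) = 1/√(8.7e-05 × 5.05e-10) = 4.771e+06 rad/s
f₀ = ω₀/(2π) = 759.3 kHz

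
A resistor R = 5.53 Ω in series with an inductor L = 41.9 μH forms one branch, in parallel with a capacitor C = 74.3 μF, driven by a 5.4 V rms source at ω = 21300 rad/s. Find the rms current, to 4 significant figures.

8.446 A

X_L = ωL = 0.8925 Ω
X_C = 1/(ωC) = 0.6319 Ω
Branch 1 (R+jX_L): Z₁ = 5.530 + j0.8925 Ω, |Z₁| = 5.602 Ω
Branch 2 (−jX_C): Z₂ = −j0.6319 Ω
Parallel: Z = Z₁Z₂/(Z₁+Z₂), |Z| = 0.6393 Ω, ∠Z = -83.53°
I = V/|Z| = 5.4/0.6393 = 8.446 A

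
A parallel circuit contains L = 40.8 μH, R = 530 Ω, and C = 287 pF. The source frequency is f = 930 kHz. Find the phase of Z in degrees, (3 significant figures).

53.1°

ω = 2πf = 5.843e+06 rad/s
X_L = ωL = 238 Ω
X_C = 1/(ωC) = 596 Ω
Parallel: admittances add. Y = 1/R + 1/(jωL) + jωC
Y = (0.00189 − j0.00252) S
|Y| = 0.00315 S → |Z| = 1/|Y| = 318 Ω, ∠Z = −∠Y = 53.1°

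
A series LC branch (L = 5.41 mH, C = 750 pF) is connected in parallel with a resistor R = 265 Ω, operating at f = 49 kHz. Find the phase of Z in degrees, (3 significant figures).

-5.68°

ω = 2πf = 307900 rad/s
X_L = ωL = 1670 Ω
X_C = 1/(ωC) = 4330 Ω
Branch 1: Z₁ = R = 265 Ω
Branch 2 (series LC): Z₂ = j(X_L − X_C) = −j2670 Ω
Parallel: Z = Z₁Z₂/(Z₁+Z₂), |Z| = 264 Ω, ∠Z = -5.68°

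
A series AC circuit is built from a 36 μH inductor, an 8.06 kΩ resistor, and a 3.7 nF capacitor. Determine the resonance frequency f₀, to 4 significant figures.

ω₀ = 1/√(LC) = 1/√(3.6e-05 × 3.7e-09) = 2.74e+06 rad/s
f₀ = ω₀/(2π) = 436.1 kHz

436.1 kHz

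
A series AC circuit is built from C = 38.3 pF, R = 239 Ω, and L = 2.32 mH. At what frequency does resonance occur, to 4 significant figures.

ω₀ = 1/√(LC) = 1/√(0.00232 × 3.83e-11) = 3.355e+06 rad/s
f₀ = ω₀/(2π) = 533.9 kHz

533.9 kHz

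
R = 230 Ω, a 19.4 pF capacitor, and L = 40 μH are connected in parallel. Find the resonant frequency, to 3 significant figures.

ω₀ = 1/√(LC) = 1/√(4e-05 × 1.94e-11) = 3.59e+07 rad/s
f₀ = ω₀/(2π) = 5.71 MHz

5.71 MHz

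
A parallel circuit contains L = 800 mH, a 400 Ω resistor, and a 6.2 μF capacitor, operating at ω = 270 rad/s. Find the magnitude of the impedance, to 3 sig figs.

258 Ω

X_L = ωL = 216 Ω
X_C = 1/(ωC) = 597 Ω
Parallel: admittances add. Y = 1/R + 1/(jωL) + jωC
Y = (0.00250 − j0.00296) S
|Y| = 0.00387 S → |Z| = 1/|Y| = 258 Ω, ∠Z = −∠Y = 49.8°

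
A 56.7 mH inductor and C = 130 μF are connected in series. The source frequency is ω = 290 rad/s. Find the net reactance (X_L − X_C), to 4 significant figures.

X_L = ωL = 16.44 Ω
X_C = 1/(ωC) = 26.53 Ω
X = 16.44 − 26.53 = -10.08 Ω

-10.08 Ω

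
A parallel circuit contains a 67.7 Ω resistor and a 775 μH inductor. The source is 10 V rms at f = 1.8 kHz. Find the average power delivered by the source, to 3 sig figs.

ω = 2πf = 11310 rad/s
X_L = ωL = 8.77 Ω
Parallel: admittances add. Y = 1/R + 1/(jωL)
Y = (0.0148 − j0.114) S
|Y| = 0.115 S → |Z| = 1/|Y| = 8.69 Ω, ∠Z = −∠Y = 82.6°
I = V/|Z| = 1.15 A
P = VI cos φ = 10 × 1.15 × cos(82.6°) = 1.48 W

1.48 W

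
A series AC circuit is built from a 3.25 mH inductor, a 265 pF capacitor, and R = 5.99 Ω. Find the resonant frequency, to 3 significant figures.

171 kHz

ω₀ = 1/√(LC) = 1/√(0.00325 × 2.65e-10) = 1.078e+06 rad/s
f₀ = ω₀/(2π) = 171 kHz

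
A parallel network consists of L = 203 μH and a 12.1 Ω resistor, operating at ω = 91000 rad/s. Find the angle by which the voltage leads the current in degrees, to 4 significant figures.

X_L = ωL = 18.47 Ω
Parallel: admittances add. Y = 1/R + 1/(jωL)
Y = (0.08264 − j0.05413) S
|Y| = 0.09880 S → |Z| = 1/|Y| = 10.12 Ω, ∠Z = −∠Y = 33.23°

33.23°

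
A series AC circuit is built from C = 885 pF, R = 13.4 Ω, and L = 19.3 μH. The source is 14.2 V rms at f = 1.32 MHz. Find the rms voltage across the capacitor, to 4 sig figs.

70.76 V

ω = 2πf = 8.294e+06 rad/s
X_L = ωL = 160.1 Ω
X_C = 1/(ωC) = 136.2 Ω
Net reactance X = X_L − X_C = 23.83 Ω
Z = 13.40 + j23.83 Ω
|Z| = √(13.40² + 23.83²) = 27.34 Ω
I = V/|Z| = 519.4 mA
V_C = I·|Z_C| = 0.5194 × 136.2 = 70.76 V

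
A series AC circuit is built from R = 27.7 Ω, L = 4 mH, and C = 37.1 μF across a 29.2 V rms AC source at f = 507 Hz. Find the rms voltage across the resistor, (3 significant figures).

28.9 V

ω = 2πf = 3186 rad/s
X_L = ωL = 12.7 Ω
X_C = 1/(ωC) = 8.46 Ω
Net reactance X = X_L − X_C = 4.28 Ω
Z = 27.7 + j4.28 Ω
|Z| = √(27.7² + 4.28²) = 28.0 Ω
I = V/|Z| = 1.04 A
V_R = I·|Z_R| = 1.04 × 27.7 = 28.9 V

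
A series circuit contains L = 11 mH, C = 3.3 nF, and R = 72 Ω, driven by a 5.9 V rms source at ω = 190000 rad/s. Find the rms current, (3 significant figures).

11.8 mA

X_L = ωL = 2090 Ω
X_C = 1/(ωC) = 1590 Ω
Net reactance X = X_L − X_C = 495 Ω
Z = 72.0 + j495 Ω
|Z| = √(72.0² + 495²) = 500 Ω
I = V/|Z| = 5.9/500 = 11.8 mA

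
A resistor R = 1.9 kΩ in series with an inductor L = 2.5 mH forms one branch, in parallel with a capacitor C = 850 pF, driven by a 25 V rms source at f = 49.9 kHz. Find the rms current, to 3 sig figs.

11.4 mA

ω = 2πf = 313500 rad/s
X_L = ωL = 784 Ω
X_C = 1/(ωC) = 3750 Ω
Branch 1 (R+jX_L): Z₁ = 1900 + j784 Ω, |Z₁| = 2060 Ω
Branch 2 (−jX_C): Z₂ = −j3750 Ω
Parallel: Z = Z₁Z₂/(Z₁+Z₂), |Z| = 2190 Ω, ∠Z = -10.2°
I = V/|Z| = 25/2190 = 11.4 mA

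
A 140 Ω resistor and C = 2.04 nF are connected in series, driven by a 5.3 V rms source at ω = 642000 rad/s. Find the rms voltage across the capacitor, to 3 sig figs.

5.21 V

X_C = 1/(ωC) = 764 Ω
Z = 140 − j764 Ω
|Z| = √(140² + 764²) = 776 Ω
I = V/|Z| = 6.83 mA
V_C = I·|Z_C| = 0.00683 × 764 = 5.21 V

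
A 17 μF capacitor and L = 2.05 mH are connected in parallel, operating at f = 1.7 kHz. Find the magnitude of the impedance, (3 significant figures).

7.36 Ω

ω = 2πf = 10680 rad/s
X_L = ωL = 21.9 Ω
X_C = 1/(ωC) = 5.51 Ω
Parallel: admittances add. Y = 1/(jωL) + jωC
Y = (0 + j0.136) S
|Y| = 0.136 S → |Z| = 1/|Y| = 7.36 Ω, ∠Z = −∠Y = -90.0°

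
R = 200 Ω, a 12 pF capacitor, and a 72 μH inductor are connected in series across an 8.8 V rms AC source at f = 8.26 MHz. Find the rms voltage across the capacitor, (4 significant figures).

6.601 V

ω = 2πf = 5.19e+07 rad/s
X_L = ωL = 3737 Ω
X_C = 1/(ωC) = 1606 Ω
Net reactance X = X_L − X_C = 2131 Ω
Z = 200.0 + j2131 Ω
|Z| = √(200.0² + 2131²) = 2140 Ω
I = V/|Z| = 4.111 mA
V_C = I·|Z_C| = 0.004111 × 1606 = 6.601 V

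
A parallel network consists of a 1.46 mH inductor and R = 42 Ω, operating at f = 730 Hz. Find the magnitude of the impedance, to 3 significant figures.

ω = 2πf = 4587 rad/s
X_L = ωL = 6.70 Ω
Parallel: admittances add. Y = 1/R + 1/(jωL)
Y = (0.0238 − j0.149) S
|Y| = 0.151 S → |Z| = 1/|Y| = 6.61 Ω, ∠Z = −∠Y = 80.9°

6.61 Ω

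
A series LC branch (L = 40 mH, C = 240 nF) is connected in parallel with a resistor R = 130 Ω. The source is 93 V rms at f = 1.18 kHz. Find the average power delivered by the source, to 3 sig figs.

ω = 2πf = 7414 rad/s
X_L = ωL = 297 Ω
X_C = 1/(ωC) = 562 Ω
Branch 1: Z₁ = R = 130 Ω
Branch 2 (series LC): Z₂ = j(X_L − X_C) = −j265 Ω
Parallel: Z = Z₁Z₂/(Z₁+Z₂), |Z| = 117 Ω, ∠Z = -26.1°
I = V/|Z| = 797 mA
P = VI cos φ = 93 × 0.797 × cos(-26.1°) = 66.5 W

66.5 W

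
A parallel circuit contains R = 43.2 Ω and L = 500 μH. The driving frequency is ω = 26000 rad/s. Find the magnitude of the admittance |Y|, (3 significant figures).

80.3 mS

X_L = ωL = 13.0 Ω
Parallel: admittances add. Y = 1/R + 1/(jωL)
Y = (0.0231 − j0.0769) S
|Y| = 0.0803 S → |Z| = 1/|Y| = 12.4 Ω, ∠Z = −∠Y = 73.3°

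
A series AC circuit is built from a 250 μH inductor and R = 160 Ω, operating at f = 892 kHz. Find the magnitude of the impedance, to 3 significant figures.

1410 Ω

ω = 2πf = 5.605e+06 rad/s
X_L = ωL = 1400 Ω
Z = 160 + j1400 Ω
|Z| = √(160² + 1400²) = 1410 Ω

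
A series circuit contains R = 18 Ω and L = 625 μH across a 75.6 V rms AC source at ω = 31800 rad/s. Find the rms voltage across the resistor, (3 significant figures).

50.7 V

X_L = ωL = 19.9 Ω
Z = 18.0 + j19.9 Ω
|Z| = √(18.0² + 19.9²) = 26.8 Ω
I = V/|Z| = 2.82 A
V_R = I·|Z_R| = 2.82 × 18.0 = 50.7 V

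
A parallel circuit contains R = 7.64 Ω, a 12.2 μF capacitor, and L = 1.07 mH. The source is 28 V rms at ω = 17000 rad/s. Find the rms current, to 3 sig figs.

5.63 A

X_L = ωL = 18.2 Ω
X_C = 1/(ωC) = 4.82 Ω
Parallel: admittances add. Y = 1/R + 1/(jωL) + jωC
Y = (0.131 + j0.152) S
|Y| = 0.201 S → |Z| = 1/|Y| = 4.98 Ω, ∠Z = −∠Y = -49.3°
I = V/|Z| = 28/4.98 = 5.63 A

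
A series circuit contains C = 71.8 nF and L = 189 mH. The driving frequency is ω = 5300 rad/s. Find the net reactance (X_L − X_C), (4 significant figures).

-1626 Ω

X_L = ωL = 1002 Ω
X_C = 1/(ωC) = 2628 Ω
X = 1002 − 2628 = -1626 Ω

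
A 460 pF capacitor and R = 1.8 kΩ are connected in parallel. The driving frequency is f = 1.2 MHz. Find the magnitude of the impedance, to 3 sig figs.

285 Ω

ω = 2πf = 7.54e+06 rad/s
X_C = 1/(ωC) = 288 Ω
Parallel: admittances add. Y = 1/R + jωC
Y = (0.000556 + j0.00347) S
|Y| = 0.00351 S → |Z| = 1/|Y| = 285 Ω, ∠Z = −∠Y = -80.9°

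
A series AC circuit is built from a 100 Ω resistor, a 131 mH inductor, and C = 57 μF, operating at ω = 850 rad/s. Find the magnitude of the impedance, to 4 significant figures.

135.0 Ω

X_L = ωL = 111.4 Ω
X_C = 1/(ωC) = 20.64 Ω
Net reactance X = X_L − X_C = 90.71 Ω
Z = 100.0 + j90.71 Ω
|Z| = √(100.0² + 90.71²) = 135.0 Ω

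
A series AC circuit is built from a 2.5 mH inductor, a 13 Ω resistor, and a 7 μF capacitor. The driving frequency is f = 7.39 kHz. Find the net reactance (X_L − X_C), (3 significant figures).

ω = 2πf = 46430 rad/s
X_L = ωL = 116 Ω
X_C = 1/(ωC) = 3.08 Ω
X = 116 − 3.08 = 113 Ω

113 Ω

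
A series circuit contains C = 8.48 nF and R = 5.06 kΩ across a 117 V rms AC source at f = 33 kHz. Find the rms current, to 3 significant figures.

23.0 mA

ω = 2πf = 207300 rad/s
X_C = 1/(ωC) = 569 Ω
Z = 5060 − j569 Ω
|Z| = √(5060² + 569²) = 5090 Ω
I = V/|Z| = 117/5090 = 23.0 mA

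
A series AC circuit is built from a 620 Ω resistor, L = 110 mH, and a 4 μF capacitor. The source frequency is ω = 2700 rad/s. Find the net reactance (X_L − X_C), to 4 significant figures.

204.4 Ω

X_L = ωL = 297.0 Ω
X_C = 1/(ωC) = 92.59 Ω
X = 297.0 − 92.59 = 204.4 Ω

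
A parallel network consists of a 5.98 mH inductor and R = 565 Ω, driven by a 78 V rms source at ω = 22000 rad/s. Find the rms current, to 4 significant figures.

X_L = ωL = 131.6 Ω
Parallel: admittances add. Y = 1/R + 1/(jωL)
Y = (0.001770 − j0.007601) S
|Y| = 0.007804 S → |Z| = 1/|Y| = 128.1 Ω, ∠Z = −∠Y = 76.89°
I = V/|Z| = 78/128.1 = 608.7 mA

608.7 mA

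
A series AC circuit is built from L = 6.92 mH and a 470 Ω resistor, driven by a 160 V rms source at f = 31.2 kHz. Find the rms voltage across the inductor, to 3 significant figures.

ω = 2πf = 196000 rad/s
X_L = ωL = 1360 Ω
Z = 470 + j1360 Ω
|Z| = √(470² + 1360²) = 1440 Ω
I = V/|Z| = 111 mA
V_L = I·|Z_L| = 0.111 × 1360 = 151 V

151 V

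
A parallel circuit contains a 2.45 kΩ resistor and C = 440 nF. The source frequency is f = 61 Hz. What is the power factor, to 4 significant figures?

ω = 2πf = 383.3 rad/s
X_C = 1/(ωC) = 5930 Ω
Parallel: admittances add. Y = 1/R + jωC
Y = (0.0004082 + j0.0001686) S
|Y| = 0.0004416 S → |Z| = 1/|Y| = 2264 Ω, ∠Z = −∠Y = -22.45°
cos φ = cos(-22.45°) = 0.9242

0.9242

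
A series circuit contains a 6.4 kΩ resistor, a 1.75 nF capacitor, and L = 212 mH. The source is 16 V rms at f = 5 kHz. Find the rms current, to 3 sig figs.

ω = 2πf = 31420 rad/s
X_L = ωL = 6660 Ω
X_C = 1/(ωC) = 18200 Ω
Net reactance X = X_L − X_C = -11500 Ω
Z = 6400 − j11500 Ω
|Z| = √(6400² + 11500²) = 13200 Ω
I = V/|Z| = 16/13200 = 1.21 mA

1.21 mA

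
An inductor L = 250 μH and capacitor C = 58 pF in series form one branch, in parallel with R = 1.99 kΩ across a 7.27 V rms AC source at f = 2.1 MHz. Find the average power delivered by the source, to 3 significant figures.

ω = 2πf = 1.319e+07 rad/s
X_L = ωL = 3300 Ω
X_C = 1/(ωC) = 1310 Ω
Branch 1: Z₁ = R = 1990 Ω
Branch 2 (series LC): Z₂ = j(X_L − X_C) = j1990 Ω
Parallel: Z = Z₁Z₂/(Z₁+Z₂), |Z| = 1410 Ω, ∠Z = 45.0°
I = V/|Z| = 5.16 mA
P = VI cos φ = 7.27 × 0.00516 × cos(45.0°) = 26.6 mW

26.6 mW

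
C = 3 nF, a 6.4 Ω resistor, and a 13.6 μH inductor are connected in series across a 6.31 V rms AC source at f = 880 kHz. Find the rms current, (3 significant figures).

389 mA

ω = 2πf = 5.529e+06 rad/s
X_L = ωL = 75.2 Ω
X_C = 1/(ωC) = 60.3 Ω
Net reactance X = X_L − X_C = 14.9 Ω
Z = 6.40 + j14.9 Ω
|Z| = √(6.40² + 14.9²) = 16.2 Ω
I = V/|Z| = 6.31/16.2 = 389 mA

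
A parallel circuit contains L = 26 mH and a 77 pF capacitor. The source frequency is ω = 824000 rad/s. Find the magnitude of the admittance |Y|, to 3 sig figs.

16.8 μS

X_L = ωL = 21400 Ω
X_C = 1/(ωC) = 15800 Ω
Parallel: admittances add. Y = 1/(jωL) + jωC
Y = (0 + j1.68e-05) S
|Y| = 1.68e-05 S → |Z| = 1/|Y| = 59600 Ω, ∠Z = −∠Y = -90.0°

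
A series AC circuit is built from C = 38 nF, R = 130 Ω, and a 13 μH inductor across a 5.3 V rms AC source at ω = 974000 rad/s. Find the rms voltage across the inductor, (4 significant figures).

0.5131 V

X_L = ωL = 12.66 Ω
X_C = 1/(ωC) = 27.02 Ω
Net reactance X = X_L − X_C = -14.36 Ω
Z = 130.0 − j14.36 Ω
|Z| = √(130.0² + 14.36²) = 130.8 Ω
I = V/|Z| = 40.52 mA
V_L = I·|Z_L| = 0.04052 × 12.66 = 0.5131 V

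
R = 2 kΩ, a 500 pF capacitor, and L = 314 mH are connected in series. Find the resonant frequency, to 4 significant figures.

ω₀ = 1/√(LC) = 1/√(0.314 × 5e-10) = 79810 rad/s
f₀ = ω₀/(2π) = 12.70 kHz

12.70 kHz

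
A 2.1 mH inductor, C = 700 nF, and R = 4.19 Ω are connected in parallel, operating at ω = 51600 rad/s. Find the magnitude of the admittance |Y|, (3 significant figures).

240 mS

X_L = ωL = 108 Ω
X_C = 1/(ωC) = 27.7 Ω
Parallel: admittances add. Y = 1/R + 1/(jωL) + jωC
Y = (0.239 + j0.0269) S
|Y| = 0.240 S → |Z| = 1/|Y| = 4.16 Ω, ∠Z = −∠Y = -6.43°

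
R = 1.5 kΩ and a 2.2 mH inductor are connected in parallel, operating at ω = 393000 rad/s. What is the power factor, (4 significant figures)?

X_L = ωL = 864.6 Ω
Parallel: admittances add. Y = 1/R + 1/(jωL)
Y = (0.0006667 − j0.001157) S
|Y| = 0.001335 S → |Z| = 1/|Y| = 749.1 Ω, ∠Z = −∠Y = 60.04°
cos φ = cos(60.04°) = 0.4994

0.4994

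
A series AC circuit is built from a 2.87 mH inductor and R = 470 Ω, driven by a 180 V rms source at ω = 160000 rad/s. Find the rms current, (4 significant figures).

X_L = ωL = 459.2 Ω
Z = 470.0 + j459.2 Ω
|Z| = √(470.0² + 459.2²) = 657.1 Ω
I = V/|Z| = 180/657.1 = 273.9 mA

273.9 mA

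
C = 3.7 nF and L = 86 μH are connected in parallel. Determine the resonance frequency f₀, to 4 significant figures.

ω₀ = 1/√(LC) = 1/√(8.6e-05 × 3.7e-09) = 1.773e+06 rad/s
f₀ = ω₀/(2π) = 282.1 kHz

282.1 kHz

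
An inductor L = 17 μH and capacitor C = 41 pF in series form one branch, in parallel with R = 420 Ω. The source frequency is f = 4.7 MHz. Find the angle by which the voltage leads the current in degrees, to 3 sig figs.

-52.4°

ω = 2πf = 2.953e+07 rad/s
X_L = ωL = 502 Ω
X_C = 1/(ωC) = 826 Ω
Branch 1: Z₁ = R = 420 Ω
Branch 2 (series LC): Z₂ = j(X_L − X_C) = −j324 Ω
Parallel: Z = Z₁Z₂/(Z₁+Z₂), |Z| = 256 Ω, ∠Z = -52.4°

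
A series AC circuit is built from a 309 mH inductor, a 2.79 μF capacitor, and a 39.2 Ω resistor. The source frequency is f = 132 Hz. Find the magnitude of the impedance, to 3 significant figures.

180 Ω

ω = 2πf = 829.4 rad/s
X_L = ωL = 256 Ω
X_C = 1/(ωC) = 432 Ω
Net reactance X = X_L − X_C = -176 Ω
Z = 39.2 − j176 Ω
|Z| = √(39.2² + 176²) = 180 Ω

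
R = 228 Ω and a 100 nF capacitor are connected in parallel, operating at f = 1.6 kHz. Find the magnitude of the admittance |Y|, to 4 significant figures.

4.500 mS

ω = 2πf = 10050 rad/s
X_C = 1/(ωC) = 994.7 Ω
Parallel: admittances add. Y = 1/R + jωC
Y = (0.004386 + j0.001005) S
|Y| = 0.004500 S → |Z| = 1/|Y| = 222.2 Ω, ∠Z = −∠Y = -12.91°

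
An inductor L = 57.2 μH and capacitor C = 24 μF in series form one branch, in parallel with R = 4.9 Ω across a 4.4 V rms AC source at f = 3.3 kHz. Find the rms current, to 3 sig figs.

5.42 A

ω = 2πf = 20730 rad/s
X_L = ωL = 1.19 Ω
X_C = 1/(ωC) = 2.01 Ω
Branch 1: Z₁ = R = 4.90 Ω
Branch 2 (series LC): Z₂ = j(X_L − X_C) = −j0.824 Ω
Parallel: Z = Z₁Z₂/(Z₁+Z₂), |Z| = 0.812 Ω, ∠Z = -80.5°
I = V/|Z| = 4.4/0.812 = 5.42 A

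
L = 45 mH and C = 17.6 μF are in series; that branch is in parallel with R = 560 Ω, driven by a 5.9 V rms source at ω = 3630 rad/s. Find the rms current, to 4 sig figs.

41.31 mA

X_L = ωL = 163.3 Ω
X_C = 1/(ωC) = 15.65 Ω
Branch 1: Z₁ = R = 560.0 Ω
Branch 2 (series LC): Z₂ = j(X_L − X_C) = j147.7 Ω
Parallel: Z = Z₁Z₂/(Z₁+Z₂), |Z| = 142.8 Ω, ∠Z = 75.22°
I = V/|Z| = 5.9/142.8 = 41.31 mA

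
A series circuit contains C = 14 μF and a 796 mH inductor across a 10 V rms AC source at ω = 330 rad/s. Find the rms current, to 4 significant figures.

216.3 mA

X_L = ωL = 262.7 Ω
X_C = 1/(ωC) = 216.5 Ω
Net reactance X = X_L − X_C = 46.23 Ω
Z = j46.23 Ω
|Z| = √(0² + 46.23²) = 46.23 Ω
I = V/|Z| = 10/46.23 = 216.3 mA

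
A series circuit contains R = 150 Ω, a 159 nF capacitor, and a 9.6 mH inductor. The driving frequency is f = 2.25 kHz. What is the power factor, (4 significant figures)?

ω = 2πf = 14140 rad/s
X_L = ωL = 135.7 Ω
X_C = 1/(ωC) = 444.9 Ω
Net reactance X = X_L − X_C = -309.2 Ω
Z = 150.0 − j309.2 Ω
|Z| = √(150.0² + 309.2²) = 343.6 Ω
∠Z = arctan(-309.2/150.0) = -64.12°
cos φ = cos(-64.12°) = 0.4365

0.4365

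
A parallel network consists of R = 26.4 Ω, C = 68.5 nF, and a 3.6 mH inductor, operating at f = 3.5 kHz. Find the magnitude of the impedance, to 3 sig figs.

25.3 Ω

ω = 2πf = 21990 rad/s
X_L = ωL = 79.2 Ω
X_C = 1/(ωC) = 664 Ω
Parallel: admittances add. Y = 1/R + 1/(jωL) + jωC
Y = (0.0379 − j0.0111) S
|Y| = 0.0395 S → |Z| = 1/|Y| = 25.3 Ω, ∠Z = −∠Y = 16.4°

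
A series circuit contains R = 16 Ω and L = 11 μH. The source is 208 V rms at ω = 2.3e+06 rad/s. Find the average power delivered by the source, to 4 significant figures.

X_L = ωL = 25.30 Ω
Z = 16.00 + j25.30 Ω
|Z| = √(16.00² + 25.30²) = 29.93 Ω
∠Z = arctan(25.30/16.00) = 57.69°
I = V/|Z| = 6.948 A
P = VI cos φ = 208 × 6.948 × cos(57.69°) = 772.5 W

772.5 W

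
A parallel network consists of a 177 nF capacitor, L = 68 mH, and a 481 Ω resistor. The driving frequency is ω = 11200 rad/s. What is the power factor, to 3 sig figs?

0.952

X_L = ωL = 762 Ω
X_C = 1/(ωC) = 504 Ω
Parallel: admittances add. Y = 1/R + 1/(jωL) + jωC
Y = (0.00208 + j0.000669) S
|Y| = 0.00218 S → |Z| = 1/|Y| = 458 Ω, ∠Z = −∠Y = -17.8°
cos φ = cos(-17.8°) = 0.952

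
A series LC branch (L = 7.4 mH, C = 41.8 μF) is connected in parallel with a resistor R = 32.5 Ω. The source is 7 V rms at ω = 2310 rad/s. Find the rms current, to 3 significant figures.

1.06 A

X_L = ωL = 17.1 Ω
X_C = 1/(ωC) = 10.4 Ω
Branch 1: Z₁ = R = 32.5 Ω
Branch 2 (series LC): Z₂ = j(X_L − X_C) = j6.74 Ω
Parallel: Z = Z₁Z₂/(Z₁+Z₂), |Z| = 6.60 Ω, ∠Z = 78.3°
I = V/|Z| = 7/6.60 = 1.06 A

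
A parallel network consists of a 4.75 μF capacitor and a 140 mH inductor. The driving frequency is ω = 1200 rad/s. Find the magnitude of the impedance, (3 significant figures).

X_L = ωL = 168 Ω
X_C = 1/(ωC) = 175 Ω
Parallel: admittances add. Y = 1/(jωL) + jωC
Y = (0 − j0.000252) S
|Y| = 0.000252 S → |Z| = 1/|Y| = 3960 Ω, ∠Z = −∠Y = 90.0°

3960 Ω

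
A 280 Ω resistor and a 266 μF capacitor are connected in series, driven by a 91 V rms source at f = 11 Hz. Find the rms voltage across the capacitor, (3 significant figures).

ω = 2πf = 69.12 rad/s
X_C = 1/(ωC) = 54.4 Ω
Z = 280 − j54.4 Ω
|Z| = √(280² + 54.4²) = 285 Ω
I = V/|Z| = 319 mA
V_C = I·|Z_C| = 0.319 × 54.4 = 17.4 V

17.4 V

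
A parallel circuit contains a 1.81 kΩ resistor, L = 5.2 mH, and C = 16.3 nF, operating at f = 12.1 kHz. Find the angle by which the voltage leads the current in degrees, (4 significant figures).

66.82°

ω = 2πf = 76030 rad/s
X_L = ωL = 395.3 Ω
X_C = 1/(ωC) = 807.0 Ω
Parallel: admittances add. Y = 1/R + 1/(jωL) + jωC
Y = (0.0005525 − j0.001290) S
|Y| = 0.001404 S → |Z| = 1/|Y| = 712.5 Ω, ∠Z = −∠Y = 66.82°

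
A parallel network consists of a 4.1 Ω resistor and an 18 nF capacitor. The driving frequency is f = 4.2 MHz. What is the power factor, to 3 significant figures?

0.457

ω = 2πf = 2.639e+07 rad/s
X_C = 1/(ωC) = 2.11 Ω
Parallel: admittances add. Y = 1/R + jωC
Y = (0.244 + j0.475) S
|Y| = 0.534 S → |Z| = 1/|Y| = 1.87 Ω, ∠Z = −∠Y = -62.8°
cos φ = cos(-62.8°) = 0.457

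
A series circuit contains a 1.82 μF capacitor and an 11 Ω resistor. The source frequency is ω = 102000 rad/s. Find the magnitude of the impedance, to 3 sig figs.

12.2 Ω

X_C = 1/(ωC) = 5.39 Ω
Z = 11.0 − j5.39 Ω
|Z| = √(11.0² + 5.39²) = 12.2 Ω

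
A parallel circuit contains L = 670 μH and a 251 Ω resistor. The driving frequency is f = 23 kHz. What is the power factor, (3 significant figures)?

0.360

ω = 2πf = 144500 rad/s
X_L = ωL = 96.8 Ω
Parallel: admittances add. Y = 1/R + 1/(jωL)
Y = (0.00398 − j0.0103) S
|Y| = 0.0111 S → |Z| = 1/|Y| = 90.3 Ω, ∠Z = −∠Y = 68.9°
cos φ = cos(68.9°) = 0.360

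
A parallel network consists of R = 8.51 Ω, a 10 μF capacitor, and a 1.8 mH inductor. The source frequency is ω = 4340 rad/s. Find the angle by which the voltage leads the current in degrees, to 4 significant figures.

X_L = ωL = 7.812 Ω
X_C = 1/(ωC) = 23.04 Ω
Parallel: admittances add. Y = 1/R + 1/(jωL) + jωC
Y = (0.1175 − j0.08461) S
|Y| = 0.1448 S → |Z| = 1/|Y| = 6.906 Ω, ∠Z = −∠Y = 35.75°

35.75°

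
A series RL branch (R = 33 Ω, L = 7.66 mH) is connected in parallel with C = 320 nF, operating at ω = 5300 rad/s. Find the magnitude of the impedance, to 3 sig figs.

X_L = ωL = 40.6 Ω
X_C = 1/(ωC) = 590 Ω
Branch 1 (R+jX_L): Z₁ = 33.0 + j40.6 Ω, |Z₁| = 52.3 Ω
Branch 2 (−jX_C): Z₂ = −j590 Ω
Parallel: Z = Z₁Z₂/(Z₁+Z₂), |Z| = 56.1 Ω, ∠Z = 47.5°

56.1 Ω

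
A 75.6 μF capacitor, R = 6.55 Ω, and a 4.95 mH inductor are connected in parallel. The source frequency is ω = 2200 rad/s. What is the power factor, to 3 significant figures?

X_L = ωL = 10.9 Ω
X_C = 1/(ωC) = 6.01 Ω
Parallel: admittances add. Y = 1/R + 1/(jωL) + jωC
Y = (0.153 + j0.0745) S
|Y| = 0.170 S → |Z| = 1/|Y| = 5.89 Ω, ∠Z = −∠Y = -26.0°
cos φ = cos(-26.0°) = 0.899

0.899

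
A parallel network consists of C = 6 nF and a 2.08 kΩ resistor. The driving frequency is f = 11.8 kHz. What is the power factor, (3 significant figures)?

0.734

ω = 2πf = 74140 rad/s
X_C = 1/(ωC) = 2250 Ω
Parallel: admittances add. Y = 1/R + jωC
Y = (0.000481 + j0.000445) S
|Y| = 0.000655 S → |Z| = 1/|Y| = 1530 Ω, ∠Z = −∠Y = -42.8°
cos φ = cos(-42.8°) = 0.734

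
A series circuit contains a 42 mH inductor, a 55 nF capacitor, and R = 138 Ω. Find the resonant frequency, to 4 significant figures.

3.311 kHz

ω₀ = 1/√(LC) = 1/√(0.042 × 5.5e-08) = 20810 rad/s
f₀ = ω₀/(2π) = 3.311 kHz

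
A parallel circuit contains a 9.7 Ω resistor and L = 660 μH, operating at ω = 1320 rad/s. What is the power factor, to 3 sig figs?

X_L = ωL = 0.871 Ω
Parallel: admittances add. Y = 1/R + 1/(jωL)
Y = (0.103 − j1.15) S
|Y| = 1.15 S → |Z| = 1/|Y| = 0.868 Ω, ∠Z = −∠Y = 84.9°
cos φ = cos(84.9°) = 0.0895

0.0895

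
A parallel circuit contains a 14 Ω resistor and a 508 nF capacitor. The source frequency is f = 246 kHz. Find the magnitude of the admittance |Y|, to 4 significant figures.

788.4 mS

ω = 2πf = 1.546e+06 rad/s
X_C = 1/(ωC) = 1.274 Ω
Parallel: admittances add. Y = 1/R + jωC
Y = (0.07143 + j0.7852) S
|Y| = 0.7884 S → |Z| = 1/|Y| = 1.268 Ω, ∠Z = −∠Y = -84.80°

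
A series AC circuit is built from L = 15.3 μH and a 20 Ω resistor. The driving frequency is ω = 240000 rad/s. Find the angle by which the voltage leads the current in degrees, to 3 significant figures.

X_L = ωL = 3.67 Ω
Z = 20.0 + j3.67 Ω
|Z| = √(20.0² + 3.67²) = 20.3 Ω
∠Z = arctan(3.67/20.0) = 10.4°

10.4°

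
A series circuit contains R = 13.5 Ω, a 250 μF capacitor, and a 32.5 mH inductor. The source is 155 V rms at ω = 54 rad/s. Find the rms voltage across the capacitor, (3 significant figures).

156 V

X_L = ωL = 1.76 Ω
X_C = 1/(ωC) = 74.1 Ω
Net reactance X = X_L − X_C = -72.3 Ω
Z = 13.5 − j72.3 Ω
|Z| = √(13.5² + 72.3²) = 73.6 Ω
I = V/|Z| = 2.11 A
V_C = I·|Z_C| = 2.11 × 74.1 = 156 V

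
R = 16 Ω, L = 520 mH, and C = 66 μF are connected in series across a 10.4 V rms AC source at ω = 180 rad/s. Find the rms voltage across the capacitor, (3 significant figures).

X_L = ωL = 93.6 Ω
X_C = 1/(ωC) = 84.2 Ω
Net reactance X = X_L − X_C = 9.42 Ω
Z = 16.0 + j9.42 Ω
|Z| = √(16.0² + 9.42²) = 18.6 Ω
I = V/|Z| = 560 mA
V_C = I·|Z_C| = 0.560 × 84.2 = 47.1 V

47.1 V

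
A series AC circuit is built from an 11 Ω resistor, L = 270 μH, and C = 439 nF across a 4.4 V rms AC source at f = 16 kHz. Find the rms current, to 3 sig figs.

370 mA

ω = 2πf = 100500 rad/s
X_L = ωL = 27.1 Ω
X_C = 1/(ωC) = 22.7 Ω
Net reactance X = X_L − X_C = 4.48 Ω
Z = 11.0 + j4.48 Ω
|Z| = √(11.0² + 4.48²) = 11.9 Ω
I = V/|Z| = 4.4/11.9 = 370 mA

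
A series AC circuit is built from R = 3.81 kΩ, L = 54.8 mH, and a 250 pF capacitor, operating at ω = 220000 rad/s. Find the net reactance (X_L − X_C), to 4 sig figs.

X_L = ωL = 12060 Ω
X_C = 1/(ωC) = 18180 Ω
X = 12060 − 18180 = -6126 Ω

-6126 Ω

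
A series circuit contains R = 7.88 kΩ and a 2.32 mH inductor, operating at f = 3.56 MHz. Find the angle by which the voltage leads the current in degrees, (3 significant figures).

81.4°

ω = 2πf = 2.237e+07 rad/s
X_L = ωL = 51900 Ω
Z = 7880 + j51900 Ω
|Z| = √(7880² + 51900²) = 52500 Ω
∠Z = arctan(51900/7880) = 81.4°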